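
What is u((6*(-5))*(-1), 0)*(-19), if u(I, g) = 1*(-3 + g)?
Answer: 57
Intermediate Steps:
u(I, g) = -3 + g
u((6*(-5))*(-1), 0)*(-19) = (-3 + 0)*(-19) = -3*(-19) = 57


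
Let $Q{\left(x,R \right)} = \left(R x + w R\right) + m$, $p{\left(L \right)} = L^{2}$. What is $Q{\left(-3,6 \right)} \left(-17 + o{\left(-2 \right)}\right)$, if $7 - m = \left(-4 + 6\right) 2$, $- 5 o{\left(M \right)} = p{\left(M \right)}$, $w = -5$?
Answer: $801$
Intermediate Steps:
$o{\left(M \right)} = - \frac{M^{2}}{5}$
$m = 3$ ($m = 7 - \left(-4 + 6\right) 2 = 7 - 2 \cdot 2 = 7 - 4 = 3$)
$Q{\left(x,R \right)} = 3 - 5 R + R x$ ($Q{\left(x,R \right)} = \left(R x - 5 R\right) + 3 = \left(- 5 R + R x\right) + 3 = 3 - 5 R + R x$)
$Q{\left(-3,6 \right)} \left(-17 + o{\left(-2 \right)}\right) = \left(3 - 30 + 6 \left(-3\right)\right) \left(-17 - \frac{\left(-2\right)^{2}}{5}\right) = \left(3 - 30 - 18\right) \left(-17 - \frac{4}{5}\right) = - 45 \left(-17 - \frac{4}{5}\right) = \left(-45\right) \left(- \frac{89}{5}\right) = 801$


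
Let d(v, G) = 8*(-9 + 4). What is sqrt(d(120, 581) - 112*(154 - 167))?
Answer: 2*sqrt(354) ≈ 37.630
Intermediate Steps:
d(v, G) = -40 (d(v, G) = 8*(-5) = -40)
sqrt(d(120, 581) - 112*(154 - 167)) = sqrt(-40 - 112*(154 - 167)) = sqrt(-40 - 112*(-13)) = sqrt(-40 + 1456) = sqrt(1416) = 2*sqrt(354)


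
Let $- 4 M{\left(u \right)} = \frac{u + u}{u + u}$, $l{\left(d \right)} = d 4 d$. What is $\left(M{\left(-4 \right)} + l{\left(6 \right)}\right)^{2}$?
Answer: $\frac{330625}{16} \approx 20664.0$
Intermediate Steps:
$l{\left(d \right)} = 4 d^{2}$ ($l{\left(d \right)} = 4 d d = 4 d^{2}$)
$M{\left(u \right)} = - \frac{1}{4}$ ($M{\left(u \right)} = - \frac{\left(u + u\right) \frac{1}{u + u}}{4} = - \frac{2 u \frac{1}{2 u}}{4} = \left(- \frac{1}{4}\right) 1 = - \frac{1}{4}$)
$\left(M{\left(-4 \right)} + l{\left(6 \right)}\right)^{2} = \left(- \frac{1}{4} + 4 \cdot 6^{2}\right)^{2} = \left(- \frac{1}{4} + 4 \cdot 36\right)^{2} = \left(- \frac{1}{4} + 144\right)^{2} = \left(\frac{575}{4}\right)^{2} = \frac{330625}{16}$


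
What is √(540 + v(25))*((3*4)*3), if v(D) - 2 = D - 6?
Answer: 36*√561 ≈ 852.68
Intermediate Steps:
v(D) = -4 + D (v(D) = 2 + (D - 6) = 2 + (-6 + D) = -4 + D)
√(540 + v(25))*((3*4)*3) = √(540 + (-4 + 25))*((3*4)*3) = √(540 + 21)*(12*3) = √561*36 = 36*√561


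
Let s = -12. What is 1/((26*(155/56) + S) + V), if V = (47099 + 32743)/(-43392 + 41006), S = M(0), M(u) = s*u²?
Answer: 33404/1286107 ≈ 0.025973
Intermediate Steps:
M(u) = -12*u²
S = 0 (S = -12*0² = -12*0 = 0)
V = -39921/1193 (V = 79842/(-2386) = 79842*(-1/2386) = -39921/1193 ≈ -33.463)
1/((26*(155/56) + S) + V) = 1/((26*(155/56) + 0) - 39921/1193) = 1/((2015/28 + 0) - 39921/1193) = 1/(2015/28 - 39921/1193) = 1/(1286107/33404) = 33404/1286107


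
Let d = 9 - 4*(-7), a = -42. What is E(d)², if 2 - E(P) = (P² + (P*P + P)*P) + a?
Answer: 2845902409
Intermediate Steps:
d = 37 (d = 9 - 1*(-28) = 9 + 28 = 37)
E(P) = 44 - P² - P*(P + P²) (E(P) = 2 - ((P² + (P*P + P)*P) - 42) = 2 - ((P² + (P² + P)*P) - 42) = 2 - ((P² + (P + P²)*P) - 42) = 2 - ((P² + P*(P + P²)) - 42) = 2 - (-42 + P² + P*(P + P²)) = 2 + (42 - P² - P*(P + P²)) = 44 - P² - P*(P + P²))
E(d)² = (44 - 1*37³ - 2*37²)² = (44 - 1*50653 - 2*1369)² = (44 - 50653 - 2738)² = (-53347)² = 2845902409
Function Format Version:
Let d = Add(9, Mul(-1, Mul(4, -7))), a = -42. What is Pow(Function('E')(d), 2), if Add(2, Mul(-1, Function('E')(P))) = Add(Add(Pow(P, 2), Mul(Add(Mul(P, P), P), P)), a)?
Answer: 2845902409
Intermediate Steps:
d = 37 (d = Add(9, Mul(-1, -28)) = Add(9, 28) = 37)
Function('E')(P) = Add(44, Mul(-1, Pow(P, 2)), Mul(-1, P, Add(P, Pow(P, 2)))) (Function('E')(P) = Add(2, Mul(-1, Add(Add(Pow(P, 2), Mul(Add(Mul(P, P), P), P)), -42))) = Add(2, Mul(-1, Add(Add(Pow(P, 2), Mul(Add(Pow(P, 2), P), P)), -42))) = Add(2, Mul(-1, Add(Add(Pow(P, 2), Mul(Add(P, Pow(P, 2)), P)), -42))) = Add(2, Mul(-1, Add(Add(Pow(P, 2), Mul(P, Add(P, Pow(P, 2)))), -42))) = Add(2, Mul(-1, Add(-42, Pow(P, 2), Mul(P, Add(P, Pow(P, 2)))))) = Add(2, Add(42, Mul(-1, Pow(P, 2)), Mul(-1, P, Add(P, Pow(P, 2))))) = Add(44, Mul(-1, Pow(P, 2)), Mul(-1, P, Add(P, Pow(P, 2)))))
Pow(Function('E')(d), 2) = Pow(Add(44, Mul(-1, Pow(37, 3)), Mul(-2, Pow(37, 2))), 2) = Pow(Add(44, Mul(-1, 50653), Mul(-2, 1369)), 2) = Pow(Add(44, -50653, -2738), 2) = Pow(-53347, 2) = 2845902409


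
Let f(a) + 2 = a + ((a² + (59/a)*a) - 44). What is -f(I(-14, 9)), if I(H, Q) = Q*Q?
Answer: -6655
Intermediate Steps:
I(H, Q) = Q²
f(a) = 13 + a + a² (f(a) = -2 + (a + ((a² + (59/a)*a) - 44)) = -2 + (a + ((a² + 59) - 44)) = -2 + (a + ((59 + a²) - 44)) = -2 + (a + (15 + a²)) = -2 + (15 + a + a²) = 13 + a + a²)
-f(I(-14, 9)) = -(13 + 9² + (9²)²) = -(13 + 81 + 81²) = -(13 + 81 + 6561) = -1*6655 = -6655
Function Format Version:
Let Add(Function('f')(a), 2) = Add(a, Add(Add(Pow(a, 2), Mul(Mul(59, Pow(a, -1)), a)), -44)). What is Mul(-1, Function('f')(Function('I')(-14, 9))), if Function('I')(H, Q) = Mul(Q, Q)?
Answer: -6655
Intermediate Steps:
Function('I')(H, Q) = Pow(Q, 2)
Function('f')(a) = Add(13, a, Pow(a, 2)) (Function('f')(a) = Add(-2, Add(a, Add(Add(Pow(a, 2), Mul(Mul(59, Pow(a, -1)), a)), -44))) = Add(-2, Add(a, Add(Add(Pow(a, 2), 59), -44))) = Add(-2, Add(a, Add(Add(59, Pow(a, 2)), -44))) = Add(-2, Add(a, Add(15, Pow(a, 2)))) = Add(-2, Add(15, a, Pow(a, 2))) = Add(13, a, Pow(a, 2)))
Mul(-1, Function('f')(Function('I')(-14, 9))) = Mul(-1, Add(13, Pow(9, 2), Pow(Pow(9, 2), 2))) = Mul(-1, Add(13, 81, Pow(81, 2))) = Mul(-1, Add(13, 81, 6561)) = Mul(-1, 6655) = -6655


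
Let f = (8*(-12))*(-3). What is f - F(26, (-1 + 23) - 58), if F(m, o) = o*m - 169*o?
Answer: -4860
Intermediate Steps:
f = 288 (f = -96*(-3) = 288)
F(m, o) = -169*o + m*o (F(m, o) = m*o - 169*o = -169*o + m*o)
f - F(26, (-1 + 23) - 58) = 288 - ((-1 + 23) - 58)*(-169 + 26) = 288 - (22 - 58)*(-143) = 288 - (-36)*(-143) = 288 - 1*5148 = 288 - 5148 = -4860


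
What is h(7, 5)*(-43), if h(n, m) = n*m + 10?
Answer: -1935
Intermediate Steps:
h(n, m) = 10 + m*n (h(n, m) = m*n + 10 = 10 + m*n)
h(7, 5)*(-43) = (10 + 5*7)*(-43) = (10 + 35)*(-43) = 45*(-43) = -1935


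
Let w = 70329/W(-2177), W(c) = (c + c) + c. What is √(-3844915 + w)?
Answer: 3*I*√41320562806/311 ≈ 1960.8*I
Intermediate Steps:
W(c) = 3*c (W(c) = 2*c + c = 3*c)
w = -3349/311 (w = 70329/((3*(-2177))) = 70329/(-6531) = 70329*(-1/6531) = -3349/311 ≈ -10.768)
√(-3844915 + w) = √(-3844915 - 3349/311) = √(-1195771914/311) = 3*I*√41320562806/311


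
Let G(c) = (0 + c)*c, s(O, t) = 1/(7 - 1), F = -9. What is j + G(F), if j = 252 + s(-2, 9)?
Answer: 1999/6 ≈ 333.17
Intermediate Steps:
s(O, t) = ⅙ (s(O, t) = 1/6 = ⅙)
j = 1513/6 (j = 252 + ⅙ = 1513/6 ≈ 252.17)
G(c) = c² (G(c) = c*c = c²)
j + G(F) = 1513/6 + (-9)² = 1513/6 + 81 = 1999/6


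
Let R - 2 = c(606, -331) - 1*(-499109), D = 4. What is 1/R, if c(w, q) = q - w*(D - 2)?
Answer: 1/497568 ≈ 2.0098e-6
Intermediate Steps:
c(w, q) = q - 2*w (c(w, q) = q - w*(4 - 2) = q - w*2 = q - 2*w)
R = 497568 (R = 2 + ((-331 - 2*606) - 1*(-499109)) = 2 + ((-331 - 1212) + 499109) = 2 + (-1543 + 499109) = 2 + 497566 = 497568)
1/R = 1/497568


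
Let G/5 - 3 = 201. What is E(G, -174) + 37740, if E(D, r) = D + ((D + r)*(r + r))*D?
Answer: -300257400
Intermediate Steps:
G = 1020 (G = 15 + 5*201 = 15 + 1005 = 1020)
E(D, r) = D + 2*D*r*(D + r) (E(D, r) = D + ((D + r)*(2*r))*D = D + (2*r*(D + r))*D = D + 2*D*r*(D + r))
E(G, -174) + 37740 = 1020*(1 + 2*(-174)**2 + 2*1020*(-174)) + 37740 = 1020*(1 + 2*30276 - 354960) + 37740 = 1020*(1 + 60552 - 354960) + 37740 = 1020*(-294407) + 37740 = -300295140 + 37740 = -300257400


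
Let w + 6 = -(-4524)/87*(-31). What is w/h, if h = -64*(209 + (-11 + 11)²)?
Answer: 809/6688 ≈ 0.12096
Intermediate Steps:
w = -1618 (w = -6 - (-4524)/87*(-31) = -6 - 52*(-1)*(-31) = -6 + 52*(-31) = -6 - 1612 = -1618)
h = -13376 (h = -64*(209 + 0²) = -64*(209 + 0) = -64*209 = -13376)
w/h = -1618/(-13376) = -1618*(-1/13376) = 809/6688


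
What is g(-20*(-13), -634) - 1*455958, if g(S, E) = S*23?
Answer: -449978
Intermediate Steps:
g(S, E) = 23*S
g(-20*(-13), -634) - 1*455958 = 23*(-20*(-13)) - 1*455958 = 23*260 - 455958 = 5980 - 455958 = -449978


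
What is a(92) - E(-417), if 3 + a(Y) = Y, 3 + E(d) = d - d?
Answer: 92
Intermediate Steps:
E(d) = -3 (E(d) = -3 + (d - d) = -3 + 0 = -3)
a(Y) = -3 + Y
a(92) - E(-417) = (-3 + 92) - 1*(-3) = 89 + 3 = 92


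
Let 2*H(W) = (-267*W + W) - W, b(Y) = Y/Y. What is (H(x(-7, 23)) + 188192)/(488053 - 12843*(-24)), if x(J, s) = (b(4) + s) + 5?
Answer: 52663/227510 ≈ 0.23148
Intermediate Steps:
b(Y) = 1
x(J, s) = 6 + s (x(J, s) = (1 + s) + 5 = 6 + s)
H(W) = -267*W/2 (H(W) = ((-267*W + W) - W)/2 = (-266*W - W)/2 = (-267*W)/2 = -267*W/2)
(H(x(-7, 23)) + 188192)/(488053 - 12843*(-24)) = (-267*(6 + 23)/2 + 188192)/(488053 - 12843*(-24)) = (-267/2*29 + 188192)/(488053 + 308232) = (-7743/2 + 188192)/796285 = (368641/2)*(1/796285) = 52663/227510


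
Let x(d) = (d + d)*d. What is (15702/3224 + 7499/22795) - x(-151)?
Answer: -1675479063147/36745540 ≈ -45597.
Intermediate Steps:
x(d) = 2*d² (x(d) = (2*d)*d = 2*d²)
(15702/3224 + 7499/22795) - x(-151) = (15702/3224 + 7499/22795) - 2*(-151)² = (15702*(1/3224) + 7499*(1/22795)) - 2*22801 = (7851/1612 + 7499/22795) - 1*45602 = 191051933/36745540 - 45602 = -1675479063147/36745540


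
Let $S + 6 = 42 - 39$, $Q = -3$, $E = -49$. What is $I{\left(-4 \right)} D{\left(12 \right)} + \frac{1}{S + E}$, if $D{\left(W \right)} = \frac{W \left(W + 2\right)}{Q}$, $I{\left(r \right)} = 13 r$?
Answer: $\frac{151423}{52} \approx 2912.0$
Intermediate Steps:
$D{\left(W \right)} = - \frac{W \left(2 + W\right)}{3}$ ($D{\left(W \right)} = \frac{W \left(W + 2\right)}{-3} = W \left(2 + W\right) \left(- \frac{1}{3}\right) = - \frac{W \left(2 + W\right)}{3}$)
$S = -3$ ($S = -6 + \left(42 - 39\right) = -6 + 3 = -3$)
$I{\left(-4 \right)} D{\left(12 \right)} + \frac{1}{S + E} = 13 \left(-4\right) \left(\left(- \frac{1}{3}\right) 12 \left(2 + 12\right)\right) + \frac{1}{-3 - 49} = - 52 \left(\left(- \frac{1}{3}\right) 12 \cdot 14\right) + \frac{1}{-52} = \left(-52\right) \left(-56\right) - \frac{1}{52} = 2912 - \frac{1}{52} = \frac{151423}{52}$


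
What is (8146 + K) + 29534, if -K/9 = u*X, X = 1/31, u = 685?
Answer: 1161915/31 ≈ 37481.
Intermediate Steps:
X = 1/31 ≈ 0.032258
K = -6165/31 ≈ -198.87
(8146 + K) + 29534 = (8146 - 6165/31) + 29534 = 246361/31 + 29534 = 1161915/31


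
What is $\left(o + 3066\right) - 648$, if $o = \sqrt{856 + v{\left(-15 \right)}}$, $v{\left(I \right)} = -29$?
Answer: $2418 + \sqrt{827} \approx 2446.8$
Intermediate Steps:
$o = \sqrt{827}$ ($o = \sqrt{856 - 29} = \sqrt{827} \approx 28.758$)
$\left(o + 3066\right) - 648 = \left(\sqrt{827} + 3066\right) - 648 = \left(3066 + \sqrt{827}\right) - 648 = 2418 + \sqrt{827}$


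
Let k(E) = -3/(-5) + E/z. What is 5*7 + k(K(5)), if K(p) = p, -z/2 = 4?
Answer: 1399/40 ≈ 34.975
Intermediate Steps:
z = -8 (z = -2*4 = -8)
k(E) = 3/5 - E/8 (k(E) = -3/(-5) + E/(-8) = -3*(-1/5) + E*(-1/8) = 3/5 - E/8)
5*7 + k(K(5)) = 5*7 + (3/5 - 1/8*5) = 35 + (3/5 - 5/8) = 35 - 1/40 = 1399/40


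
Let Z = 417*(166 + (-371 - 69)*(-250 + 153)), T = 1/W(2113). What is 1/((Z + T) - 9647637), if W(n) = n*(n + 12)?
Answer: 4490125/36904988443126 ≈ 1.2167e-7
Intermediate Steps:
W(n) = n*(12 + n)
T = 1/4490125 (T = 1/(2113*(12 + 2113)) = 1/(2113*2125) = 1/4490125 ≈ 2.2271e-7)
Z = 17866782 (Z = 417*(166 - 440*(-97)) = 417*(166 + 42680) = 417*42846 = 17866782)
1/((Z + T) - 9647637) = 1/((17866782 + 1/4490125) - 9647637) = 1/(80224084527751/4490125 - 9647637) = 1/(36904988443126/4490125) = 4490125/36904988443126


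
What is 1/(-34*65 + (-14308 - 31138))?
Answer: -1/47656 ≈ -2.0984e-5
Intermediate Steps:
1/(-34*65 + (-14308 - 31138)) = 1/(-2210 - 45446) = 1/(-47656) = -1/47656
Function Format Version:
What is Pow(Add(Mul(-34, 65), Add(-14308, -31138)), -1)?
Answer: Rational(-1, 47656) ≈ -2.0984e-5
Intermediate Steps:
Pow(Add(Mul(-34, 65), Add(-14308, -31138)), -1) = Pow(Add(-2210, -45446), -1) = Pow(-47656, -1) = Rational(-1, 47656)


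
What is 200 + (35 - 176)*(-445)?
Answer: 62945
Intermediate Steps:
200 + (35 - 176)*(-445) = 200 - 141*(-445) = 200 + 62745 = 62945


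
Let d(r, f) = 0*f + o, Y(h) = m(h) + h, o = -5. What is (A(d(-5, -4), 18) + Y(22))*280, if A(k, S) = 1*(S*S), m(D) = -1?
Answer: 96600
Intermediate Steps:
Y(h) = -1 + h
d(r, f) = -5 (d(r, f) = 0*f - 5 = 0 - 5 = -5)
A(k, S) = S² (A(k, S) = 1*S² = S²)
(A(d(-5, -4), 18) + Y(22))*280 = (18² + (-1 + 22))*280 = (324 + 21)*280 = 345*280 = 96600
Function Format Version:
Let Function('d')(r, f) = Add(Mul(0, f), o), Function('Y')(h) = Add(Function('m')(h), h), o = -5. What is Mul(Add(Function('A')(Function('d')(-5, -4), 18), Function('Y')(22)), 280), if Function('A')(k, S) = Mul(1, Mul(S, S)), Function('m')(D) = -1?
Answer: 96600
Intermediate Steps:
Function('Y')(h) = Add(-1, h)
Function('d')(r, f) = -5 (Function('d')(r, f) = Add(Mul(0, f), -5) = Add(0, -5) = -5)
Function('A')(k, S) = Pow(S, 2) (Function('A')(k, S) = Mul(1, Pow(S, 2)) = Pow(S, 2))
Mul(Add(Function('A')(Function('d')(-5, -4), 18), Function('Y')(22)), 280) = Mul(Add(Pow(18, 2), Add(-1, 22)), 280) = Mul(Add(324, 21), 280) = Mul(345, 280) = 96600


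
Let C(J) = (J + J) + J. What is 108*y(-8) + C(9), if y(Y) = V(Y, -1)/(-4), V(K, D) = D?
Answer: 54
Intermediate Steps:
C(J) = 3*J (C(J) = 2*J + J = 3*J)
y(Y) = ¼ (y(Y) = -1/(-4) = -1*(-¼) = ¼)
108*y(-8) + C(9) = 108*(¼) + 3*9 = 27 + 27 = 54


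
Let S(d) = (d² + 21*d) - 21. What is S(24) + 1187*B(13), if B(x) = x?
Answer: 16490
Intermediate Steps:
S(d) = -21 + d² + 21*d
S(24) + 1187*B(13) = (-21 + 24² + 21*24) + 1187*13 = (-21 + 576 + 504) + 15431 = 1059 + 15431 = 16490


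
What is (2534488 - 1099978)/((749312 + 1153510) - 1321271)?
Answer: 1434510/581551 ≈ 2.4667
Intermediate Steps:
(2534488 - 1099978)/((749312 + 1153510) - 1321271) = 1434510/(1902822 - 1321271) = 1434510/581551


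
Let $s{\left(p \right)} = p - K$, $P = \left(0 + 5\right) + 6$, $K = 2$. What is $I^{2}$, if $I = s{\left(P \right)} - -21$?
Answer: $900$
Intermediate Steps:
$P = 11$ ($P = 5 + 6 = 11$)
$s{\left(p \right)} = -2 + p$ ($s{\left(p \right)} = p - 2 = -2 + p$)
$I = 30$ ($I = \left(-2 + 11\right) - -21 = 9 + 21 = 30$)
$I^{2} = 30^{2} = 900$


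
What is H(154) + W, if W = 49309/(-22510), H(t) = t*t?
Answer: 533797851/22510 ≈ 23714.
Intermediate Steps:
H(t) = t**2
W = -49309/22510 (W = 49309*(-1/22510) = -49309/22510 ≈ -2.1905)
H(154) + W = 154**2 - 49309/22510 = 23716 - 49309/22510 = 533797851/22510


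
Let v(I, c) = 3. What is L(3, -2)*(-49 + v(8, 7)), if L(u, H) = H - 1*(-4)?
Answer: -92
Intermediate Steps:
L(u, H) = 4 + H (L(u, H) = H + 4 = 4 + H)
L(3, -2)*(-49 + v(8, 7)) = (4 - 2)*(-49 + 3) = 2*(-46) = -92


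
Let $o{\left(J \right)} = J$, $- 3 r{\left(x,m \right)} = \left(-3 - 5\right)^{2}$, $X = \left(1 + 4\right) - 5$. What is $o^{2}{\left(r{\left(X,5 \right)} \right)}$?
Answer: $\frac{4096}{9} \approx 455.11$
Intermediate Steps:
$X = 0$ ($X = 5 - 5 = 0$)
$r{\left(x,m \right)} = - \frac{64}{3}$ ($r{\left(x,m \right)} = - \frac{\left(-3 - 5\right)^{2}}{3} = - \frac{\left(-8\right)^{2}}{3} = \left(- \frac{1}{3}\right) 64 = - \frac{64}{3}$)
$o^{2}{\left(r{\left(X,5 \right)} \right)} = \left(- \frac{64}{3}\right)^{2} = \frac{4096}{9}$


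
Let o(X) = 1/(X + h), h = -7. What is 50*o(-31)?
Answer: -25/19 ≈ -1.3158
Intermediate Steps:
o(X) = 1/(-7 + X) (o(X) = 1/(X - 7) = 1/(-7 + X))
50*o(-31) = 50/(-7 - 31) = 50/(-38) = 50*(-1/38) = -25/19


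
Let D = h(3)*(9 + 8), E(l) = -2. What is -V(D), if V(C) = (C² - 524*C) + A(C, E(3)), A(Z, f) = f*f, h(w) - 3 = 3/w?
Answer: 31004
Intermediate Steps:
h(w) = 3 + 3/w
A(Z, f) = f²
D = 68 (D = (3 + 3/3)*(9 + 8) = (3 + 3*(⅓))*17 = (3 + 1)*17 = 4*17 = 68)
V(C) = 4 + C² - 524*C (V(C) = (C² - 524*C) + (-2)² = (C² - 524*C) + 4 = 4 + C² - 524*C)
-V(D) = -(4 + 68² - 524*68) = -(4 + 4624 - 35632) = -1*(-31004) = 31004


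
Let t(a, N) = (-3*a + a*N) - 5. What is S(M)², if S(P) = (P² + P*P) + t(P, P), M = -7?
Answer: 26569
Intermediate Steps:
t(a, N) = -5 - 3*a + N*a (t(a, N) = (-3*a + N*a) - 5 = -5 - 3*a + N*a)
S(P) = -5 - 3*P + 3*P² (S(P) = (P² + P*P) + (-5 - 3*P + P*P) = (P² + P²) + (-5 - 3*P + P²) = 2*P² + (-5 + P² - 3*P) = -5 - 3*P + 3*P²)
S(M)² = (-5 - 3*(-7) + 3*(-7)²)² = (-5 + 21 + 3*49)² = (-5 + 21 + 147)² = 163² = 26569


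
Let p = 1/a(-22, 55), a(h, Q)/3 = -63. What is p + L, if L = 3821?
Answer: 722168/189 ≈ 3821.0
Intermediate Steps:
a(h, Q) = -189 (a(h, Q) = 3*(-63) = -189)
p = -1/189 (p = 1/(-189) = -1/189 ≈ -0.0052910)
p + L = -1/189 + 3821 = 722168/189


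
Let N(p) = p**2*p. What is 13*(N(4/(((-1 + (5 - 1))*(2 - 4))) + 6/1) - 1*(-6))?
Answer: 55354/27 ≈ 2050.1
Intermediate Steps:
N(p) = p**3
13*(N(4/(((-1 + (5 - 1))*(2 - 4))) + 6/1) - 1*(-6)) = 13*((4/(((-1 + (5 - 1))*(2 - 4))) + 6/1)**3 - 1*(-6)) = 13*((4/(((-1 + 4)*(-2))) + 6*1)**3 + 6) = 13*((4/((3*(-2))) + 6)**3 + 6) = 13*((4/(-6) + 6)**3 + 6) = 13*((4*(-1/6) + 6)**3 + 6) = 13*((-2/3 + 6)**3 + 6) = 13*((16/3)**3 + 6) = 13*(4096/27 + 6) = 13*(4258/27) = 55354/27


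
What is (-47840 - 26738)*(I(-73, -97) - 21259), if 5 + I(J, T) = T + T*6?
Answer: 1636465054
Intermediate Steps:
I(J, T) = -5 + 7*T (I(J, T) = -5 + (T + T*6) = -5 + (T + 6*T) = -5 + 7*T)
(-47840 - 26738)*(I(-73, -97) - 21259) = (-47840 - 26738)*((-5 + 7*(-97)) - 21259) = -74578*((-5 - 679) - 21259) = -74578*(-684 - 21259) = -74578*(-21943) = 1636465054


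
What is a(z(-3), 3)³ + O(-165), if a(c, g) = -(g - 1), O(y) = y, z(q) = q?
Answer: -173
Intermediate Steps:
a(c, g) = 1 - g (a(c, g) = -(-1 + g) = 1 - g)
a(z(-3), 3)³ + O(-165) = (1 - 1*3)³ - 165 = (1 - 3)³ - 165 = (-2)³ - 165 = -8 - 165 = -173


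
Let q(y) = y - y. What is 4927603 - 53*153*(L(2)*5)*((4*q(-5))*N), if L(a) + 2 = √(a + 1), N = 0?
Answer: 4927603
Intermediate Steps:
q(y) = 0
L(a) = -2 + √(1 + a) (L(a) = -2 + √(a + 1) = -2 + √(1 + a))
4927603 - 53*153*(L(2)*5)*((4*q(-5))*N) = 4927603 - 53*153*((-2 + √(1 + 2))*5)*((4*0)*0) = 4927603 - 8109*((-2 + √3)*5)*(0*0) = 4927603 - 8109*(-10 + 5*√3)*0 = 4927603 - 8109*0 = 4927603 - 1*0 = 4927603 + 0 = 4927603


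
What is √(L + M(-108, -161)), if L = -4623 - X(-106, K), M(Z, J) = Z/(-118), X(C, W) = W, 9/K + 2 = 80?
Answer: I*√10876757970/1534 ≈ 67.987*I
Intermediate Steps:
K = 3/26 (K = 9/(-2 + 80) = 9/78 = 9*(1/78) = 3/26 ≈ 0.11538)
M(Z, J) = -Z/118 (M(Z, J) = Z*(-1/118) = -Z/118)
L = -120201/26 (L = -4623 - 1*3/26 = -4623 - 3/26 = -120201/26 ≈ -4623.1)
√(L + M(-108, -161)) = √(-120201/26 - 1/118*(-108)) = √(-120201/26 + 54/59) = √(-7090455/1534) = I*√10876757970/1534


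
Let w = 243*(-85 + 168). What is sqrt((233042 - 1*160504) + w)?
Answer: sqrt(92707) ≈ 304.48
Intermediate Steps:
w = 20169 (w = 243*83 = 20169)
sqrt((233042 - 1*160504) + w) = sqrt((233042 - 1*160504) + 20169) = sqrt((233042 - 160504) + 20169) = sqrt(72538 + 20169) = sqrt(92707)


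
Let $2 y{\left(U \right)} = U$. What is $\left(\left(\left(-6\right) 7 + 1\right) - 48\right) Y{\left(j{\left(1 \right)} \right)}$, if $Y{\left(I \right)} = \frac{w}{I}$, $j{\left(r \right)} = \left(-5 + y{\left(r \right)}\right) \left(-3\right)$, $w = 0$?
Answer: $0$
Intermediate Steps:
$y{\left(U \right)} = \frac{U}{2}$
$j{\left(r \right)} = 15 - \frac{3 r}{2}$ ($j{\left(r \right)} = \left(-5 + \frac{r}{2}\right) \left(-3\right) = 15 - \frac{3 r}{2}$)
$Y{\left(I \right)} = 0$ ($Y{\left(I \right)} = \frac{0}{I} = 0$)
$\left(\left(\left(-6\right) 7 + 1\right) - 48\right) Y{\left(j{\left(1 \right)} \right)} = \left(\left(\left(-6\right) 7 + 1\right) - 48\right) 0 = \left(\left(-42 + 1\right) - 48\right) 0 = \left(-41 - 48\right) 0 = \left(-89\right) 0 = 0$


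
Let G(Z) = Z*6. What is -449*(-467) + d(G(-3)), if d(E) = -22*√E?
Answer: 209683 - 66*I*√2 ≈ 2.0968e+5 - 93.338*I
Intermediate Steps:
G(Z) = 6*Z
-449*(-467) + d(G(-3)) = -449*(-467) - 22*3*I*√2 = 209683 - 66*I*√2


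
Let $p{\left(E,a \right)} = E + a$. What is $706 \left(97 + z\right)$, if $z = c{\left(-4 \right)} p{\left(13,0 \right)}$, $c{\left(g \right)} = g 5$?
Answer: $-115078$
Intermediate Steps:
$c{\left(g \right)} = 5 g$
$z = -260$ ($z = 5 \left(-4\right) \left(13 + 0\right) = \left(-20\right) 13 = -260$)
$706 \left(97 + z\right) = 706 \left(97 - 260\right) = 706 \left(-163\right) = -115078$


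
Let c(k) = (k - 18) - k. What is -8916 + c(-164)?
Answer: -8934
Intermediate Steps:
c(k) = -18 (c(k) = (-18 + k) - k = -18)
-8916 + c(-164) = -8916 - 18 = -8934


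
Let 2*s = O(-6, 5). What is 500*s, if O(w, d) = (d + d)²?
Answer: 25000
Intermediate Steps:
O(w, d) = 4*d² (O(w, d) = (2*d)² = 4*d²)
s = 50 (s = (4*5²)/2 = (4*25)/2 = (½)*100 = 50)
500*s = 500*50 = 25000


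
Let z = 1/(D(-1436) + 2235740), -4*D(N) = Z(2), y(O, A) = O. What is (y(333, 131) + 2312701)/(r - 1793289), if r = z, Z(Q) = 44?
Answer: -2585658595893/2004654111340 ≈ -1.2898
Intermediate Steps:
D(N) = -11 (D(N) = -1/4*44 = -11)
z = 1/2235729 (z = 1/(-11 + 2235740) = 1/2235729 ≈ 4.4728e-7)
r = 1/2235729 ≈ 4.4728e-7
(y(333, 131) + 2312701)/(r - 1793289) = (333 + 2312701)/(1/2235729 - 1793289) = 2313034/(-4009308222680/2235729) = 2313034*(-2235729/4009308222680) = -2585658595893/2004654111340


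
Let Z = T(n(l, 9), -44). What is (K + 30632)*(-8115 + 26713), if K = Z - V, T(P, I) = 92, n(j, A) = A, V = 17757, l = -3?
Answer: 241160266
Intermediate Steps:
Z = 92
K = -17665 (K = 92 - 1*17757 = 92 - 17757 = -17665)
(K + 30632)*(-8115 + 26713) = (-17665 + 30632)*(-8115 + 26713) = 12967*18598 = 241160266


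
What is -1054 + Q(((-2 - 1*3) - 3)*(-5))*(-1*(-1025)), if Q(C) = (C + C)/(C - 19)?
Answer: 59866/21 ≈ 2850.8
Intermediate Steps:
Q(C) = 2*C/(-19 + C) (Q(C) = (2*C)/(-19 + C) = 2*C/(-19 + C))
-1054 + Q(((-2 - 1*3) - 3)*(-5))*(-1*(-1025)) = -1054 + (2*(((-2 - 1*3) - 3)*(-5))/(-19 + ((-2 - 1*3) - 3)*(-5)))*(-1*(-1025)) = -1054 + (2*(((-2 - 3) - 3)*(-5))/(-19 + ((-2 - 3) - 3)*(-5)))*1025 = -1054 + (2*((-5 - 3)*(-5))/(-19 + (-5 - 3)*(-5)))*1025 = -1054 + (2*(-8*(-5))/(-19 - 8*(-5)))*1025 = -1054 + (2*40/(-19 + 40))*1025 = -1054 + (2*40/21)*1025 = -1054 + (2*40*(1/21))*1025 = -1054 + (80/21)*1025 = -1054 + 82000/21 = 59866/21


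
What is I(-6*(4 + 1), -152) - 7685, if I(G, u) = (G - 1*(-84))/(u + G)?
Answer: -699362/91 ≈ -7685.3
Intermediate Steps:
I(G, u) = (84 + G)/(G + u) (I(G, u) = (G + 84)/(G + u) = (84 + G)/(G + u))
I(-6*(4 + 1), -152) - 7685 = (84 - 6*(4 + 1))/(-6*(4 + 1) - 152) - 7685 = (84 - 6*5)/(-6*5 - 152) - 7685 = (84 - 30)/(-30 - 152) - 7685 = 54/(-182) - 7685 = -1/182*54 - 7685 = -27/91 - 7685 = -699362/91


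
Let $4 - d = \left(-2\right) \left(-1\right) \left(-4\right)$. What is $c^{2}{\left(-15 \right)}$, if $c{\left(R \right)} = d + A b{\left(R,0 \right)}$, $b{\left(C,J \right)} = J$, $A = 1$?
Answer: $144$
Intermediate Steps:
$d = 12$ ($d = 4 - \left(-2\right) \left(-1\right) \left(-4\right) = 4 - 2 \left(-4\right) = 4 - -8 = 4 + 8 = 12$)
$c{\left(R \right)} = 12$ ($c{\left(R \right)} = 12 + 1 \cdot 0 = 12 + 0 = 12$)
$c^{2}{\left(-15 \right)} = 12^{2} = 144$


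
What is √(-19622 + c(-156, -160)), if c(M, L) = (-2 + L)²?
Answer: √6622 ≈ 81.376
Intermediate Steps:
√(-19622 + c(-156, -160)) = √(-19622 + (-2 - 160)²) = √(-19622 + (-162)²) = √(-19622 + 26244) = √6622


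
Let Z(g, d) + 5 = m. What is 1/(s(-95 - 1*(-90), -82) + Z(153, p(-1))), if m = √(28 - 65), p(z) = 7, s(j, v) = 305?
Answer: 300/90037 - I*√37/90037 ≈ 0.003332 - 6.7558e-5*I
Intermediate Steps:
m = I*√37 (m = √(-37) = I*√37 ≈ 6.0828*I)
Z(g, d) = -5 + I*√37
1/(s(-95 - 1*(-90), -82) + Z(153, p(-1))) = 1/(305 + (-5 + I*√37)) = 1/(300 + I*√37)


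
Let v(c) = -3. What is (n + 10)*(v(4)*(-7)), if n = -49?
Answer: -819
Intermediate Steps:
(n + 10)*(v(4)*(-7)) = (-49 + 10)*(-3*(-7)) = -39*21 = -819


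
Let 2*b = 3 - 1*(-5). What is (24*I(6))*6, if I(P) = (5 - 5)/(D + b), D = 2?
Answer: 0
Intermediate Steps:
b = 4 (b = (3 - 1*(-5))/2 = (3 + 5)/2 = (½)*8 = 4)
I(P) = 0 (I(P) = (5 - 5)/(2 + 4) = 0/6 = 0*(⅙) = 0)
(24*I(6))*6 = (24*0)*6 = 0*6 = 0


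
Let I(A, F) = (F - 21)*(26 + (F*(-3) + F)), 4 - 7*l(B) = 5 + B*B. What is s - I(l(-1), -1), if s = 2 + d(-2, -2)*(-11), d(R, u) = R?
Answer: 640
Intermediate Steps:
l(B) = -1/7 - B**2/7 (l(B) = 4/7 - (5 + B*B)/7 = 4/7 - (5 + B**2)/7 = 4/7 + (-5/7 - B**2/7) = -1/7 - B**2/7)
I(A, F) = (-21 + F)*(26 - 2*F) (I(A, F) = (-21 + F)*(26 + (-3*F + F)) = (-21 + F)*(26 - 2*F))
s = 24 (s = 2 - 2*(-11) = 2 + 22 = 24)
s - I(l(-1), -1) = 24 - (-546 - 2*(-1)**2 + 68*(-1)) = 24 - (-546 - 2*1 - 68) = 24 - (-546 - 2 - 68) = 24 - 1*(-616) = 24 + 616 = 640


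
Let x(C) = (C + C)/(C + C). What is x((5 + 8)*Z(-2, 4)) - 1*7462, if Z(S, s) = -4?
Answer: -7461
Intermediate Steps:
x(C) = 1 (x(C) = (2*C)/((2*C)) = (2*C)*(1/(2*C)) = 1)
x((5 + 8)*Z(-2, 4)) - 1*7462 = 1 - 1*7462 = 1 - 7462 = -7461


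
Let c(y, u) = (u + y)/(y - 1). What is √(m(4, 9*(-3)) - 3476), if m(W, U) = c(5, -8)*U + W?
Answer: I*√13807/2 ≈ 58.752*I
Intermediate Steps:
c(y, u) = (u + y)/(-1 + y)
m(W, U) = W - 3*U/4 (m(W, U) = ((-8 + 5)/(-1 + 5))*U + W = (-3/4)*U + W = ((¼)*(-3))*U + W = -3*U/4 + W = W - 3*U/4)
√(m(4, 9*(-3)) - 3476) = √((4 - 27*(-3)/4) - 3476) = √((4 - ¾*(-27)) - 3476) = √((4 + 81/4) - 3476) = √(97/4 - 3476) = √(-13807/4) = I*√13807/2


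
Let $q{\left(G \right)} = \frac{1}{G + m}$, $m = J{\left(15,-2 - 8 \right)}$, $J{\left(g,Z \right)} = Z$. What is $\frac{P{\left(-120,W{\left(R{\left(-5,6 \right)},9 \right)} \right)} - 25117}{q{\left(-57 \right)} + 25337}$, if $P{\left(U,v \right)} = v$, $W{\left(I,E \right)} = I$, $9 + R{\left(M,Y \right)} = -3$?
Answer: $- \frac{1683643}{1697578} \approx -0.99179$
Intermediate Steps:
$m = -10$ ($m = -2 - 8 = -10$)
$R{\left(M,Y \right)} = -12$ ($R{\left(M,Y \right)} = -9 - 3 = -12$)
$q{\left(G \right)} = \frac{1}{-10 + G}$ ($q{\left(G \right)} = \frac{1}{G - 10} = \frac{1}{-10 + G}$)
$\frac{P{\left(-120,W{\left(R{\left(-5,6 \right)},9 \right)} \right)} - 25117}{q{\left(-57 \right)} + 25337} = \frac{-12 - 25117}{\frac{1}{-10 - 57} + 25337} = - \frac{25129}{\frac{1}{-67} + 25337} = - \frac{25129}{- \frac{1}{67} + 25337} = - \frac{25129}{\frac{1697578}{67}} = \left(-25129\right) \frac{67}{1697578} = - \frac{1683643}{1697578}$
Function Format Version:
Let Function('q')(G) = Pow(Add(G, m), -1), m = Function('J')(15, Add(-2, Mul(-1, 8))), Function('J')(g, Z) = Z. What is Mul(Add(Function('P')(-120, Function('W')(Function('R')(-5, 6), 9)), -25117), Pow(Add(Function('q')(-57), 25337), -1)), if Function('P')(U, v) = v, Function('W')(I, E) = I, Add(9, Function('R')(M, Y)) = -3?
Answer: Rational(-1683643, 1697578) ≈ -0.99179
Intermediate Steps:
m = -10 (m = Add(-2, Mul(-1, 8)) = Add(-2, -8) = -10)
Function('R')(M, Y) = -12 (Function('R')(M, Y) = Add(-9, -3) = -12)
Function('q')(G) = Pow(Add(-10, G), -1) (Function('q')(G) = Pow(Add(G, -10), -1) = Pow(Add(-10, G), -1))
Mul(Add(Function('P')(-120, Function('W')(Function('R')(-5, 6), 9)), -25117), Pow(Add(Function('q')(-57), 25337), -1)) = Mul(Add(-12, -25117), Pow(Add(Pow(Add(-10, -57), -1), 25337), -1)) = Mul(-25129, Pow(Add(Pow(-67, -1), 25337), -1)) = Mul(-25129, Pow(Add(Rational(-1, 67), 25337), -1)) = Mul(-25129, Pow(Rational(1697578, 67), -1)) = Mul(-25129, Rational(67, 1697578)) = Rational(-1683643, 1697578)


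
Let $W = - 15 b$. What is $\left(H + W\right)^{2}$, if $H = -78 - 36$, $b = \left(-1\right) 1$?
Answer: $9801$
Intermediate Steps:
$b = -1$
$W = 15$ ($W = \left(-15\right) \left(-1\right) = 15$)
$H = -114$
$\left(H + W\right)^{2} = \left(-114 + 15\right)^{2} = \left(-99\right)^{2} = 9801$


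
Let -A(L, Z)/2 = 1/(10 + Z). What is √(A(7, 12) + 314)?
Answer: √37983/11 ≈ 17.717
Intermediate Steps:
A(L, Z) = -2/(10 + Z)
√(A(7, 12) + 314) = √(-2/(10 + 12) + 314) = √(-2/22 + 314) = √(-2*1/22 + 314) = √(-1/11 + 314) = √(3453/11) = √37983/11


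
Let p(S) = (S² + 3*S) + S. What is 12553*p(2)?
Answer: 150636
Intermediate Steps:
p(S) = S² + 4*S
12553*p(2) = 12553*(2*(4 + 2)) = 12553*(2*6) = 12553*12 = 150636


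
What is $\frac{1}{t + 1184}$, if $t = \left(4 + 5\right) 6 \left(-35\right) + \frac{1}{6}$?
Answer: $- \frac{6}{4235} \approx -0.0014168$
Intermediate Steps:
$t = - \frac{11339}{6}$ ($t = 9 \cdot 6 \left(-35\right) + \frac{1}{6} = 54 \left(-35\right) + \frac{1}{6} = -1890 + \frac{1}{6} = - \frac{11339}{6} \approx -1889.8$)
$\frac{1}{t + 1184} = \frac{1}{- \frac{11339}{6} + 1184} = \frac{1}{- \frac{4235}{6}} = - \frac{6}{4235}$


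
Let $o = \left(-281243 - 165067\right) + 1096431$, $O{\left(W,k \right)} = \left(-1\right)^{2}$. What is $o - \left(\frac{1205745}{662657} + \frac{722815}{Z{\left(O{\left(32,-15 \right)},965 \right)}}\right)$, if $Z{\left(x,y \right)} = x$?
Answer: $- \frac{48172393703}{662657} \approx -72696.0$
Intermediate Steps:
$O{\left(W,k \right)} = 1$
$o = 650121$ ($o = -446310 + 1096431 = 650121$)
$o - \left(\frac{1205745}{662657} + \frac{722815}{Z{\left(O{\left(32,-15 \right)},965 \right)}}\right) = 650121 - \left(722815 + \frac{1205745}{662657}\right) = 650121 - \frac{478979625200}{662657} = - \frac{48172393703}{662657}$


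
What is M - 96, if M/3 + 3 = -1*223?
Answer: -774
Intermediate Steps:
M = -678 (M = -9 + 3*(-1*223) = -9 + 3*(-223) = -9 - 669 = -678)
M - 96 = -678 - 96 = -774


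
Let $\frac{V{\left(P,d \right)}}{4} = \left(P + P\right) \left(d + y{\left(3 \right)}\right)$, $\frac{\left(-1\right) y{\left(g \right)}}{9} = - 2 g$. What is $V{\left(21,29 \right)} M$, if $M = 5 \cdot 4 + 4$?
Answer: $334656$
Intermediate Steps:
$y{\left(g \right)} = 18 g$ ($y{\left(g \right)} = - 9 \left(- 2 g\right) = 18 g$)
$V{\left(P,d \right)} = 8 P \left(54 + d\right)$ ($V{\left(P,d \right)} = 4 \left(P + P\right) \left(d + 18 \cdot 3\right) = 4 \cdot 2 P \left(d + 54\right) = 4 \cdot 2 P \left(54 + d\right) = 8 P \left(54 + d\right)$)
$M = 24$ ($M = 20 + 4 = 24$)
$V{\left(21,29 \right)} M = 8 \cdot 21 \left(54 + 29\right) 24 = 8 \cdot 21 \cdot 83 \cdot 24 = 13944 \cdot 24 = 334656$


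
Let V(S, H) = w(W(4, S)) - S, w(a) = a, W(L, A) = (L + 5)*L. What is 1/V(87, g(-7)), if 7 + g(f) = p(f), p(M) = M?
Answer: -1/51 ≈ -0.019608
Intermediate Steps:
g(f) = -7 + f
W(L, A) = L*(5 + L) (W(L, A) = (5 + L)*L = L*(5 + L))
V(S, H) = 36 - S (V(S, H) = 4*(5 + 4) - S = 4*9 - S = 36 - S)
1/V(87, g(-7)) = 1/(36 - 1*87) = 1/(36 - 87) = 1/(-51) = -1/51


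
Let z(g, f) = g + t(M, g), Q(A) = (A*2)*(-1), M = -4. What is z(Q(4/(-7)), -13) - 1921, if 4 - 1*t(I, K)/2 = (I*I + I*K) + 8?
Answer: -13655/7 ≈ -1950.7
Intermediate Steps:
Q(A) = -2*A (Q(A) = (2*A)*(-1) = -2*A)
t(I, K) = -8 - 2*I² - 2*I*K (t(I, K) = 8 - 2*((I*I + I*K) + 8) = 8 - 2*((I² + I*K) + 8) = 8 - 2*(8 + I² + I*K) = 8 + (-16 - 2*I² - 2*I*K) = -8 - 2*I² - 2*I*K)
z(g, f) = -40 + 9*g (z(g, f) = g + (-8 - 2*(-4)² - 2*(-4)*g) = g + (-8 - 2*16 + 8*g) = g + (-8 - 32 + 8*g) = g + (-40 + 8*g) = -40 + 9*g)
z(Q(4/(-7)), -13) - 1921 = (-40 + 9*(-8/(-7))) - 1921 = (-40 + 9*(-8*(-1)/7)) - 1921 = (-40 + 9*(-2*(-4/7))) - 1921 = (-40 + 9*(8/7)) - 1921 = (-40 + 72/7) - 1921 = -208/7 - 1921 = -13655/7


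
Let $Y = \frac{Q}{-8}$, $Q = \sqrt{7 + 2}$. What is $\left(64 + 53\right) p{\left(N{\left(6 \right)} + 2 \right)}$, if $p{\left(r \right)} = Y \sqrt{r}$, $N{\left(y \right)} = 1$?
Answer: $- \frac{351 \sqrt{3}}{8} \approx -75.994$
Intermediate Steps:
$Q = 3$ ($Q = \sqrt{9} = 3$)
$Y = - \frac{3}{8}$ ($Y = \frac{3}{-8} = 3 \left(- \frac{1}{8}\right) = - \frac{3}{8} \approx -0.375$)
$p{\left(r \right)} = - \frac{3 \sqrt{r}}{8}$
$\left(64 + 53\right) p{\left(N{\left(6 \right)} + 2 \right)} = \left(64 + 53\right) \left(- \frac{3 \sqrt{1 + 2}}{8}\right) = 117 \left(- \frac{3 \sqrt{3}}{8}\right) = - \frac{351 \sqrt{3}}{8}$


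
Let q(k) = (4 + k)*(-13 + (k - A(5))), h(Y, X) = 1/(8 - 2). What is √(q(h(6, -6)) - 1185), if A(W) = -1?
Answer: I*√44435/6 ≈ 35.133*I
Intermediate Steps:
h(Y, X) = ⅙ (h(Y, X) = 1/6 = ⅙)
q(k) = (-12 + k)*(4 + k) (q(k) = (4 + k)*(-13 + (k - 1*(-1))) = (4 + k)*(-13 + (k + 1)) = (4 + k)*(-13 + (1 + k)) = (4 + k)*(-12 + k) = (-12 + k)*(4 + k))
√(q(h(6, -6)) - 1185) = √((-48 + (⅙)² - 8*⅙) - 1185) = √((-48 + 1/36 - 4/3) - 1185) = √(-1775/36 - 1185) = √(-44435/36) = I*√44435/6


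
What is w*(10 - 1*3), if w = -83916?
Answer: -587412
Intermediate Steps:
w*(10 - 1*3) = -83916*(10 - 1*3) = -83916*(10 - 3) = -83916*7 = -587412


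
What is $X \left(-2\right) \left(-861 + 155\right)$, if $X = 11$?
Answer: $15532$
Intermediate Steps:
$X \left(-2\right) \left(-861 + 155\right) = 11 \left(-2\right) \left(-861 + 155\right) = \left(-22\right) \left(-706\right) = 15532$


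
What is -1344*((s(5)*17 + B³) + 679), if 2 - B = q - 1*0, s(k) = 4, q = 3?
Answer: -1002624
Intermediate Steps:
B = -1 (B = 2 - (3 - 1*0) = 2 - (3 + 0) = 2 - 1*3 = 2 - 3 = -1)
-1344*((s(5)*17 + B³) + 679) = -1344*((4*17 + (-1)³) + 679) = -1344*((68 - 1) + 679) = -1344*(67 + 679) = -1344*746 = -1002624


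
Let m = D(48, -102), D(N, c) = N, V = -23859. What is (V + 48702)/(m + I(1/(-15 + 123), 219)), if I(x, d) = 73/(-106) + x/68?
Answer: 9669690576/18415133 ≈ 525.09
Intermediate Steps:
I(x, d) = -73/106 + x/68 (I(x, d) = 73*(-1/106) + x*(1/68) = -73/106 + x/68)
m = 48
(V + 48702)/(m + I(1/(-15 + 123), 219)) = (-23859 + 48702)/(48 + (-73/106 + 1/(68*(-15 + 123)))) = 24843/(48 + (-73/106 + (1/68)/108)) = 24843/(48 + (-73/106 + (1/68)*(1/108))) = 24843/(48 + (-73/106 + 1/7344)) = 24843/(48 - 268003/389232) = 24843/(18415133/389232) = 24843*(389232/18415133) = 9669690576/18415133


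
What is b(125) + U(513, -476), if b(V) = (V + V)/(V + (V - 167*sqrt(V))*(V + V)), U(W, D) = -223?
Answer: -3095574779/13881499 - 3340*sqrt(5)/13881499 ≈ -223.00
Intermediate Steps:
b(V) = 2*V/(V + 2*V*(V - 167*sqrt(V))) (b(V) = (2*V)/(V + (V - 167*sqrt(V))*(2*V)) = (2*V)/(V + 2*V*(V - 167*sqrt(V))) = 2*V/(V + 2*V*(V - 167*sqrt(V))))
b(125) + U(513, -476) = 2*125/(125 - 208750*sqrt(5) + 2*125**2) - 223 = 2*125/(125 - 208750*sqrt(5) + 2*15625) - 223 = 2*125/(125 - 208750*sqrt(5) + 31250) - 223 = 2*125/(31375 - 208750*sqrt(5)) - 223 = 250/(31375 - 208750*sqrt(5)) - 223 = -223 + 250/(31375 - 208750*sqrt(5))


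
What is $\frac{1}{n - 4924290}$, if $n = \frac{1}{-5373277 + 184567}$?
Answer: $- \frac{5188710}{25550712765901} \approx -2.0307 \cdot 10^{-7}$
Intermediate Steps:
$n = - \frac{1}{5188710}$ ($n = \frac{1}{-5188710} = - \frac{1}{5188710} \approx -1.9273 \cdot 10^{-7}$)
$\frac{1}{n - 4924290} = \frac{1}{- \frac{1}{5188710} - 4924290} = \frac{1}{- \frac{25550712765901}{5188710}} = - \frac{5188710}{25550712765901}$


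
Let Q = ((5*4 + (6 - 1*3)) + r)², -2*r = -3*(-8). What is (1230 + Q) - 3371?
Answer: -2020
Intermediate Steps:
r = -12 (r = -(-3)*(-8)/2 = -½*24 = -12)
Q = 121 (Q = ((5*4 + (6 - 1*3)) - 12)² = ((20 + (6 - 3)) - 12)² = ((20 + 3) - 12)² = (23 - 12)² = 11² = 121)
(1230 + Q) - 3371 = (1230 + 121) - 3371 = 1351 - 3371 = -2020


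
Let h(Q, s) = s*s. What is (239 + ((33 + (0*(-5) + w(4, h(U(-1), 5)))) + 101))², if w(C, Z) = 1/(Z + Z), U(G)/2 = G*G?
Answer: 347859801/2500 ≈ 1.3914e+5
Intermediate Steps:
U(G) = 2*G² (U(G) = 2*(G*G) = 2*G²)
h(Q, s) = s²
w(C, Z) = 1/(2*Z)
(239 + ((33 + (0*(-5) + w(4, h(U(-1), 5)))) + 101))² = (239 + ((33 + (0*(-5) + 1/(2*(5²)))) + 101))² = (239 + ((33 + (0 + (½)/25)) + 101))² = (239 + ((33 + (0 + (½)*(1/25))) + 101))² = (239 + ((33 + (0 + 1/50)) + 101))² = (239 + ((33 + 1/50) + 101))² = (239 + (1651/50 + 101))² = (239 + 6701/50)² = (18651/50)² = 347859801/2500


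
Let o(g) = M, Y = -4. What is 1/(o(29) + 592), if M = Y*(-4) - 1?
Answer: 1/607 ≈ 0.0016474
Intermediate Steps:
M = 15 (M = -4*(-4) - 1 = 16 - 1 = 15)
o(g) = 15
1/(o(29) + 592) = 1/(15 + 592) = 1/607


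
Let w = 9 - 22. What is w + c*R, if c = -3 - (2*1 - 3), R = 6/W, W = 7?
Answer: -103/7 ≈ -14.714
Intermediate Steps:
w = -13
R = 6/7 ≈ 0.85714
c = -2 (c = -3 - (2 - 3) = -3 - 1*(-1) = -3 + 1 = -2)
w + c*R = -13 - 2*6/7 = -13 - 12/7 = -103/7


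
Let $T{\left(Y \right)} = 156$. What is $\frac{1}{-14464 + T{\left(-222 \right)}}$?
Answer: $- \frac{1}{14308} \approx -6.9891 \cdot 10^{-5}$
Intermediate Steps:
$\frac{1}{-14464 + T{\left(-222 \right)}} = \frac{1}{-14464 + 156} = \frac{1}{-14308} = - \frac{1}{14308}$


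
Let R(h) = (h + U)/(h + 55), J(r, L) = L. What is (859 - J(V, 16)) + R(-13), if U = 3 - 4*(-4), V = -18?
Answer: 5902/7 ≈ 843.14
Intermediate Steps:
U = 19 (U = 3 + 16 = 19)
R(h) = (19 + h)/(55 + h) (R(h) = (h + 19)/(h + 55) = (19 + h)/(55 + h))
(859 - J(V, 16)) + R(-13) = (859 - 1*16) + (19 - 13)/(55 - 13) = (859 - 16) + 6/42 = 843 + (1/42)*6 = 843 + 1/7 = 5902/7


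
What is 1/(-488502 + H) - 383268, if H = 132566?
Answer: -136418878849/355936 ≈ -3.8327e+5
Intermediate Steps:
1/(-488502 + H) - 383268 = 1/(-488502 + 132566) - 383268 = 1/(-355936) - 383268 = -1/355936 - 383268 = -136418878849/355936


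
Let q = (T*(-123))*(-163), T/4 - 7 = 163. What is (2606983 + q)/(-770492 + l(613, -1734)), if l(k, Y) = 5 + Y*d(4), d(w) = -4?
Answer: -16240303/763551 ≈ -21.269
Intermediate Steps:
T = 680 (T = 28 + 4*163 = 28 + 652 = 680)
q = 13633320 (q = (680*(-123))*(-163) = -83640*(-163) = 13633320)
l(k, Y) = 5 - 4*Y (l(k, Y) = 5 + Y*(-4) = 5 - 4*Y)
(2606983 + q)/(-770492 + l(613, -1734)) = (2606983 + 13633320)/(-770492 + (5 - 4*(-1734))) = 16240303/(-770492 + (5 + 6936)) = 16240303/(-770492 + 6941) = 16240303/(-763551) = 16240303*(-1/763551) = -16240303/763551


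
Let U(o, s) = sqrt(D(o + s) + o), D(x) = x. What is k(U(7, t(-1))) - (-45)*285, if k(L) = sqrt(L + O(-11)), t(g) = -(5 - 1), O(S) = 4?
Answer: 12825 + sqrt(4 + sqrt(10)) ≈ 12828.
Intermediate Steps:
t(g) = -4 (t(g) = -1*4 = -4)
U(o, s) = sqrt(s + 2*o) (U(o, s) = sqrt((o + s) + o) = sqrt(s + 2*o))
k(L) = sqrt(4 + L) (k(L) = sqrt(L + 4) = sqrt(4 + L))
k(U(7, t(-1))) - (-45)*285 = sqrt(4 + sqrt(-4 + 2*7)) - (-45)*285 = sqrt(4 + sqrt(-4 + 14)) - 1*(-12825) = sqrt(4 + sqrt(10)) + 12825 = 12825 + sqrt(4 + sqrt(10))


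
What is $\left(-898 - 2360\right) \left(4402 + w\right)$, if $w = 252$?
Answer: $-15162732$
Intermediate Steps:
$\left(-898 - 2360\right) \left(4402 + w\right) = \left(-898 - 2360\right) \left(4402 + 252\right) = \left(-3258\right) 4654 = -15162732$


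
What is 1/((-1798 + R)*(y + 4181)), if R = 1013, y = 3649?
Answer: -1/6146550 ≈ -1.6269e-7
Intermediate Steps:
1/((-1798 + R)*(y + 4181)) = 1/((-1798 + 1013)*(3649 + 4181)) = 1/(-785*7830) = 1/(-6146550) = -1/6146550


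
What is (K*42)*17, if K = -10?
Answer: -7140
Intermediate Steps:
(K*42)*17 = -10*42*17 = -420*17 = -7140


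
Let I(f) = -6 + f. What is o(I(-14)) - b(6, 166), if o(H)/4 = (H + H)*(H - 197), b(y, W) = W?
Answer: 34554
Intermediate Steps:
o(H) = 8*H*(-197 + H) (o(H) = 4*((H + H)*(H - 197)) = 4*((2*H)*(-197 + H)) = 4*(2*H*(-197 + H)) = 8*H*(-197 + H))
o(I(-14)) - b(6, 166) = 8*(-6 - 14)*(-197 + (-6 - 14)) - 1*166 = 8*(-20)*(-197 - 20) - 166 = 8*(-20)*(-217) - 166 = 34720 - 166 = 34554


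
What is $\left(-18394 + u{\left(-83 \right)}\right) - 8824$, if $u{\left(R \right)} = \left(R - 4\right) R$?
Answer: $-19997$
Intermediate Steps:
$u{\left(R \right)} = R \left(-4 + R\right)$ ($u{\left(R \right)} = \left(-4 + R\right) R = R \left(-4 + R\right)$)
$\left(-18394 + u{\left(-83 \right)}\right) - 8824 = \left(-18394 - 83 \left(-4 - 83\right)\right) - 8824 = \left(-18394 - -7221\right) - 8824 = \left(-18394 + 7221\right) - 8824 = -11173 - 8824 = -19997$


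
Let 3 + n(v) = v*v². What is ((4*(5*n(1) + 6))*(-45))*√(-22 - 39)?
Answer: 720*I*√61 ≈ 5623.4*I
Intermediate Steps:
n(v) = -3 + v³ (n(v) = -3 + v*v² = -3 + v³)
((4*(5*n(1) + 6))*(-45))*√(-22 - 39) = ((4*(5*(-3 + 1³) + 6))*(-45))*√(-22 - 39) = ((4*(5*(-3 + 1) + 6))*(-45))*√(-61) = ((4*(5*(-2) + 6))*(-45))*(I*√61) = ((4*(-10 + 6))*(-45))*(I*√61) = ((4*(-4))*(-45))*(I*√61) = (-16*(-45))*(I*√61) = 720*(I*√61) = 720*I*√61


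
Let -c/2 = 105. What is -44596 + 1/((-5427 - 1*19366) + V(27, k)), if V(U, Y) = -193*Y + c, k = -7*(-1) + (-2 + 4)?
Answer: -1192497041/26740 ≈ -44596.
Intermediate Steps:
c = -210 (c = -2*105 = -210)
k = 9 (k = 7 + 2 = 9)
V(U, Y) = -210 - 193*Y (V(U, Y) = -193*Y - 210 = -210 - 193*Y)
-44596 + 1/((-5427 - 1*19366) + V(27, k)) = -44596 + 1/((-5427 - 1*19366) + (-210 - 193*9)) = -44596 + 1/((-5427 - 19366) + (-210 - 1737)) = -44596 + 1/(-24793 - 1947) = -44596 + 1/(-26740) = -44596 - 1/26740 = -1192497041/26740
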